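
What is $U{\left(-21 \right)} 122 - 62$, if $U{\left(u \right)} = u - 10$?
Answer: $-3844$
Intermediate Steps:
$U{\left(u \right)} = -10 + u$ ($U{\left(u \right)} = u - 10 = -10 + u$)
$U{\left(-21 \right)} 122 - 62 = \left(-10 - 21\right) 122 - 62 = \left(-31\right) 122 - 62 = -3782 - 62 = -3844$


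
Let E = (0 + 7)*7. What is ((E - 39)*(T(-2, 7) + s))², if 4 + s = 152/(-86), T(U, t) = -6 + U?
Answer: 35046400/1849 ≈ 18954.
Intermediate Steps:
E = 49 (E = 7*7 = 49)
s = -248/43 (s = -4 + 152/(-86) = -4 + 152*(-1/86) = -4 - 76/43 = -248/43 ≈ -5.7674)
((E - 39)*(T(-2, 7) + s))² = ((49 - 39)*((-6 - 2) - 248/43))² = (10*(-8 - 248/43))² = (10*(-592/43))² = (-5920/43)² = 35046400/1849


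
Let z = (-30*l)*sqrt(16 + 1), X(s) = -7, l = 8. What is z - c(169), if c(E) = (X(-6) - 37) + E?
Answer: -125 - 240*sqrt(17) ≈ -1114.5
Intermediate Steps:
c(E) = -44 + E (c(E) = (-7 - 37) + E = -44 + E)
z = -240*sqrt(17) (z = (-30*8)*sqrt(16 + 1) = -240*sqrt(17) ≈ -989.54)
z - c(169) = -240*sqrt(17) - (-44 + 169) = -240*sqrt(17) - 1*125 = -240*sqrt(17) - 125 = -125 - 240*sqrt(17)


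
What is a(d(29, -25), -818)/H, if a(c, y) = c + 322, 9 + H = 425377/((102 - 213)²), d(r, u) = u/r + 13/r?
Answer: 57452823/4560076 ≈ 12.599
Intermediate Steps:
d(r, u) = 13/r + u/r
H = 314488/12321 (H = -9 + 425377/((102 - 213)²) = -9 + 425377/((-111)²) = -9 + 425377/12321 = 314488/12321 ≈ 25.525)
a(c, y) = 322 + c
a(d(29, -25), -818)/H = (322 + (13 - 25)/29)/(314488/12321) = (322 + (1/29)*(-12))*(12321/314488) = (322 - 12/29)*(12321/314488) = (9326/29)*(12321/314488) = 57452823/4560076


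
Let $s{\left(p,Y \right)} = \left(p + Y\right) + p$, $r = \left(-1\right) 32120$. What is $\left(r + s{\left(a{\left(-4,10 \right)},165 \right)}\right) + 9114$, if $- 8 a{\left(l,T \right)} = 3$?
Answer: $- \frac{91367}{4} \approx -22842.0$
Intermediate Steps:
$a{\left(l,T \right)} = - \frac{3}{8}$ ($a{\left(l,T \right)} = \left(- \frac{1}{8}\right) 3 = - \frac{3}{8}$)
$r = -32120$
$s{\left(p,Y \right)} = Y + 2 p$ ($s{\left(p,Y \right)} = \left(Y + p\right) + p = Y + 2 p$)
$\left(r + s{\left(a{\left(-4,10 \right)},165 \right)}\right) + 9114 = \left(-32120 + \left(165 + 2 \left(- \frac{3}{8}\right)\right)\right) + 9114 = \left(-32120 + \left(165 - \frac{3}{4}\right)\right) + 9114 = \left(-32120 + \frac{657}{4}\right) + 9114 = - \frac{127823}{4} + 9114 = - \frac{91367}{4}$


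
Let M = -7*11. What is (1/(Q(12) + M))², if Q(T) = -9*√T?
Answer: 6901/24571849 - 2772*√3/24571849 ≈ 8.5454e-5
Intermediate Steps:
M = -77
(1/(Q(12) + M))² = (1/(-18*√3 - 77))² = (1/(-77 - 18*√3))² = (-77 - 18*√3)⁻²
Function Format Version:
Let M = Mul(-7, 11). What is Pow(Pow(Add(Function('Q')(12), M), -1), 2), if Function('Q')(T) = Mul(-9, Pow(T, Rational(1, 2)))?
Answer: Add(Rational(6901, 24571849), Mul(Rational(-2772, 24571849), Pow(3, Rational(1, 2)))) ≈ 8.5454e-5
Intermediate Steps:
M = -77
Pow(Pow(Add(Function('Q')(12), M), -1), 2) = Pow(Pow(Add(Mul(-9, Pow(12, Rational(1, 2))), -77), -1), 2) = Pow(Pow(Add(Mul(-9, Mul(2, Pow(3, Rational(1, 2)))), -77), -1), 2) = Pow(Pow(Add(Mul(-18, Pow(3, Rational(1, 2))), -77), -1), 2) = Pow(Pow(Add(-77, Mul(-18, Pow(3, Rational(1, 2)))), -1), 2) = Pow(Add(-77, Mul(-18, Pow(3, Rational(1, 2)))), -2)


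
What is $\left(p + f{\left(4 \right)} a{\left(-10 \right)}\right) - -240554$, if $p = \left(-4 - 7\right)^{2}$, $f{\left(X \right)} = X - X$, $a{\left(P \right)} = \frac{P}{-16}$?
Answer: $240675$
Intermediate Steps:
$a{\left(P \right)} = - \frac{P}{16}$ ($a{\left(P \right)} = P \left(- \frac{1}{16}\right) = - \frac{P}{16}$)
$f{\left(X \right)} = 0$
$p = 121$ ($p = \left(-11\right)^{2} = 121$)
$\left(p + f{\left(4 \right)} a{\left(-10 \right)}\right) - -240554 = \left(121 + 0 \left(\left(- \frac{1}{16}\right) \left(-10\right)\right)\right) - -240554 = \left(121 + 0 \cdot \frac{5}{8}\right) + 240554 = \left(121 + 0\right) + 240554 = 121 + 240554 = 240675$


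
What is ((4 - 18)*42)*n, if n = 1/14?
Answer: -42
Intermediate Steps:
n = 1/14 ≈ 0.071429
((4 - 18)*42)*n = ((4 - 18)*42)*(1/14) = -14*42*(1/14) = -588*1/14 = -42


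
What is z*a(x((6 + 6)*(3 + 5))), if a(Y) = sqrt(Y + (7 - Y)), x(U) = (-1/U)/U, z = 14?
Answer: 14*sqrt(7) ≈ 37.041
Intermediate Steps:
x(U) = -1/U**2
a(Y) = sqrt(7)
z*a(x((6 + 6)*(3 + 5))) = 14*sqrt(7)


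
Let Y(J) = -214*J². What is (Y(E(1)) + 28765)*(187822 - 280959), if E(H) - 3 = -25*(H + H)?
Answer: 41349195657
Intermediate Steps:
E(H) = 3 - 50*H (E(H) = 3 - 25*(H + H) = 3 - 50*H)
(Y(E(1)) + 28765)*(187822 - 280959) = (-214*(3 - 50*1)² + 28765)*(187822 - 280959) = (-214*(3 - 50)² + 28765)*(-93137) = (-214*(-47)² + 28765)*(-93137) = (-214*2209 + 28765)*(-93137) = (-472726 + 28765)*(-93137) = -443961*(-93137) = 41349195657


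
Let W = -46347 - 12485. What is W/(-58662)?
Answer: 29416/29331 ≈ 1.0029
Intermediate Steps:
W = -58832
W/(-58662) = -58832/(-58662) = -58832*(-1/58662) = 29416/29331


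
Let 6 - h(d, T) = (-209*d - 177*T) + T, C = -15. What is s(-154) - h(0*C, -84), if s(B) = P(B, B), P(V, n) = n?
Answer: 14624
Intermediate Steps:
s(B) = B
h(d, T) = 6 + 176*T + 209*d (h(d, T) = 6 - ((-209*d - 177*T) + T) = 6 - (-209*d - 176*T) = 6 + (176*T + 209*d) = 6 + 176*T + 209*d)
s(-154) - h(0*C, -84) = -154 - (6 + 176*(-84) + 209*(0*(-15))) = -154 - (6 - 14784 + 209*0) = -154 - (6 - 14784 + 0) = -154 - 1*(-14778) = -154 + 14778 = 14624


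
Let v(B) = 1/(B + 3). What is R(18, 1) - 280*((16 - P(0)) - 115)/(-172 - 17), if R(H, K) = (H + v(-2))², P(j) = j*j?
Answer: 643/3 ≈ 214.33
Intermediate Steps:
v(B) = 1/(3 + B)
P(j) = j²
R(H, K) = (1 + H)² (R(H, K) = (H + 1/(3 - 2))² = (H + 1/1)² = (H + 1)² = (1 + H)²)
R(18, 1) - 280*((16 - P(0)) - 115)/(-172 - 17) = (1 + 18)² - 280*((16 - 1*0²) - 115)/(-172 - 17) = 19² - 280*((16 - 1*0) - 115)/(-189) = 361 - 280*((16 + 0) - 115)*(-1)/189 = 361 - 280*(16 - 115)*(-1)/189 = 361 - (-27720)*(-1)/189 = 361 - 280*11/21 = 361 - 440/3 = 643/3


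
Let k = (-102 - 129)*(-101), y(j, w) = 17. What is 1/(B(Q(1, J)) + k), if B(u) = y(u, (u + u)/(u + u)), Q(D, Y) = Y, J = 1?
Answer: 1/23348 ≈ 4.2830e-5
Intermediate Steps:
B(u) = 17
k = 23331 (k = -231*(-101) = 23331)
1/(B(Q(1, J)) + k) = 1/(17 + 23331) = 1/23348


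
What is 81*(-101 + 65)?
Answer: -2916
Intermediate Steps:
81*(-101 + 65) = 81*(-36) = -2916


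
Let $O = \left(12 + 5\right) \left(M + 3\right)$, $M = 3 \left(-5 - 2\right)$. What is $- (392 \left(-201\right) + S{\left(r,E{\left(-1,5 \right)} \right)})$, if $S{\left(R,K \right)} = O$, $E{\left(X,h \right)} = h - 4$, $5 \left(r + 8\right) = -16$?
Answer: $79098$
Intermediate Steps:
$r = - \frac{56}{5}$ ($r = -8 + \frac{1}{5} \left(-16\right) = -8 - \frac{16}{5} = - \frac{56}{5} \approx -11.2$)
$E{\left(X,h \right)} = -4 + h$ ($E{\left(X,h \right)} = h - 4 = -4 + h$)
$M = -21$ ($M = 3 \left(-7\right) = -21$)
$O = -306$ ($O = \left(12 + 5\right) \left(-21 + 3\right) = 17 \left(-18\right) = -306$)
$S{\left(R,K \right)} = -306$
$- (392 \left(-201\right) + S{\left(r,E{\left(-1,5 \right)} \right)}) = - (392 \left(-201\right) - 306) = - (-78792 - 306) = \left(-1\right) \left(-79098\right) = 79098$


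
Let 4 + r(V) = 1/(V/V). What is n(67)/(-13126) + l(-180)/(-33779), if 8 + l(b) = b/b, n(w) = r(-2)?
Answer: 193219/443383154 ≈ 0.00043578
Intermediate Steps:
r(V) = -3 (r(V) = -4 + 1/(V/V) = -4 + 1/1 = -4 + 1 = -3)
n(w) = -3
l(b) = -7 (l(b) = -8 + b/b = -8 + 1 = -7)
n(67)/(-13126) + l(-180)/(-33779) = -3/(-13126) - 7/(-33779) = -3*(-1/13126) - 7*(-1/33779) = 3/13126 + 7/33779 = 193219/443383154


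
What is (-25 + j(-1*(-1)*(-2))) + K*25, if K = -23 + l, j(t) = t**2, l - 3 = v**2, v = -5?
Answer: 104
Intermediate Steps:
l = 28 (l = 3 + (-5)**2 = 3 + 25 = 28)
K = 5 (K = -23 + 28 = 5)
(-25 + j(-1*(-1)*(-2))) + K*25 = (-25 + (-1*(-1)*(-2))**2) + 5*25 = (-25 + (1*(-2))**2) + 125 = (-25 + (-2)**2) + 125 = (-25 + 4) + 125 = -21 + 125 = 104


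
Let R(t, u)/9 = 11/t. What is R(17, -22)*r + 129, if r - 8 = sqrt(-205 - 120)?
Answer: 2985/17 + 495*I*sqrt(13)/17 ≈ 175.59 + 104.99*I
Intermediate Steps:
R(t, u) = 99/t (R(t, u) = 9*(11/t) = 99/t)
r = 8 + 5*I*sqrt(13) (r = 8 + sqrt(-205 - 120) = 8 + sqrt(-325) = 8 + 5*I*sqrt(13) ≈ 8.0 + 18.028*I)
R(17, -22)*r + 129 = (99/17)*(8 + 5*I*sqrt(13)) + 129 = (99*(1/17))*(8 + 5*I*sqrt(13)) + 129 = 99*(8 + 5*I*sqrt(13))/17 + 129 = (792/17 + 495*I*sqrt(13)/17) + 129 = 2985/17 + 495*I*sqrt(13)/17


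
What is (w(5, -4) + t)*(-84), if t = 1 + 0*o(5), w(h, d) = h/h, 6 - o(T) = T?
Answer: -168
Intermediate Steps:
o(T) = 6 - T
w(h, d) = 1
t = 1 (t = 1 + 0*(6 - 1*5) = 1 + 0*(6 - 5) = 1 + 0*1 = 1 + 0 = 1)
(w(5, -4) + t)*(-84) = (1 + 1)*(-84) = 2*(-84) = -168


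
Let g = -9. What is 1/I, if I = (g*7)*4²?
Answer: -1/1008 ≈ -0.00099206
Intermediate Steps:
I = -1008 (I = -9*7*4² = -63*16 = -1008)
1/I = 1/(-1008) = -1/1008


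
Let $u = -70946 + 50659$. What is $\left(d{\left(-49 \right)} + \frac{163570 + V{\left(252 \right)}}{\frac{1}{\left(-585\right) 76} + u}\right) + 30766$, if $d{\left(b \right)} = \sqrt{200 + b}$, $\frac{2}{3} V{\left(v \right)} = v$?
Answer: $\frac{27742412878006}{901960021} + \sqrt{151} \approx 30770.0$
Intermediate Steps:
$V{\left(v \right)} = \frac{3 v}{2}$
$u = -20287$
$\left(d{\left(-49 \right)} + \frac{163570 + V{\left(252 \right)}}{\frac{1}{\left(-585\right) 76} + u}\right) + 30766 = \left(\sqrt{200 - 49} + \frac{163570 + \frac{3}{2} \cdot 252}{\frac{1}{\left(-585\right) 76} - 20287}\right) + 30766 = \left(\sqrt{151} + \frac{163570 + 378}{\frac{1}{-44460} - 20287}\right) + 30766 = \left(\sqrt{151} + \frac{163948}{- \frac{1}{44460} - 20287}\right) + 30766 = \left(\sqrt{151} + \frac{163948}{- \frac{901960021}{44460}}\right) + 30766 = \left(\sqrt{151} + 163948 \left(- \frac{44460}{901960021}\right)\right) + 30766 = \left(\sqrt{151} - \frac{7289128080}{901960021}\right) + 30766 = \left(- \frac{7289128080}{901960021} + \sqrt{151}\right) + 30766 = \frac{27742412878006}{901960021} + \sqrt{151}$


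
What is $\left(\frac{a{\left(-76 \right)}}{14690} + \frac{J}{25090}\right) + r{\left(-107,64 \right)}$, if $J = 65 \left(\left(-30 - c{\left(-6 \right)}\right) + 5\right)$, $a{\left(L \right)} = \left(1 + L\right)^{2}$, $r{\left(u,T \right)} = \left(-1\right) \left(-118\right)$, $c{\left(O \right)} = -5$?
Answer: $\frac{67097757}{567034} \approx 118.33$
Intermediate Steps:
$r{\left(u,T \right)} = 118$
$J = -1300$ ($J = 65 \left(\left(-30 - -5\right) + 5\right) = 65 \left(\left(-30 + 5\right) + 5\right) = 65 \left(-25 + 5\right) = 65 \left(-20\right) = -1300$)
$\left(\frac{a{\left(-76 \right)}}{14690} + \frac{J}{25090}\right) + r{\left(-107,64 \right)} = \left(\frac{\left(1 - 76\right)^{2}}{14690} - \frac{1300}{25090}\right) + 118 = \left(\left(-75\right)^{2} \cdot \frac{1}{14690} - \frac{10}{193}\right) + 118 = \left(5625 \cdot \frac{1}{14690} - \frac{10}{193}\right) + 118 = \left(\frac{1125}{2938} - \frac{10}{193}\right) + 118 = \frac{187745}{567034} + 118 = \frac{67097757}{567034}$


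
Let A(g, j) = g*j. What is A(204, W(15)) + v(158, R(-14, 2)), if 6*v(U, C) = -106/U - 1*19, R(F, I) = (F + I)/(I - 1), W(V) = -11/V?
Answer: -60387/395 ≈ -152.88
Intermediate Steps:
R(F, I) = (F + I)/(-1 + I)
v(U, C) = -19/6 - 53/(3*U) (v(U, C) = (-106/U - 1*19)/6 = (-106/U - 19)/6 = (-19 - 106/U)/6 = -19/6 - 53/(3*U))
A(204, W(15)) + v(158, R(-14, 2)) = 204*(-11/15) + (1/6)*(-106 - 19*158)/158 = 204*(-11*1/15) + (1/6)*(1/158)*(-106 - 3002) = 204*(-11/15) + (1/6)*(1/158)*(-3108) = -748/5 - 259/79 = -60387/395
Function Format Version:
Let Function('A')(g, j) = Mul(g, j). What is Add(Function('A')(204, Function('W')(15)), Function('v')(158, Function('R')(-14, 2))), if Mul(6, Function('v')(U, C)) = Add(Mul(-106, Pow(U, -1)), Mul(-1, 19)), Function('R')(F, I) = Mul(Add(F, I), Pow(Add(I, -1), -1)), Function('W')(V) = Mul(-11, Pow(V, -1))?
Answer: Rational(-60387, 395) ≈ -152.88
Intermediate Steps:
Function('R')(F, I) = Mul(Pow(Add(-1, I), -1), Add(F, I)) (Function('R')(F, I) = Mul(Add(F, I), Pow(Add(-1, I), -1)) = Mul(Pow(Add(-1, I), -1), Add(F, I)))
Function('v')(U, C) = Add(Rational(-19, 6), Mul(Rational(-53, 3), Pow(U, -1))) (Function('v')(U, C) = Mul(Rational(1, 6), Add(Mul(-106, Pow(U, -1)), Mul(-1, 19))) = Mul(Rational(1, 6), Add(Mul(-106, Pow(U, -1)), -19)) = Mul(Rational(1, 6), Add(-19, Mul(-106, Pow(U, -1)))) = Add(Rational(-19, 6), Mul(Rational(-53, 3), Pow(U, -1))))
Add(Function('A')(204, Function('W')(15)), Function('v')(158, Function('R')(-14, 2))) = Add(Mul(204, Mul(-11, Pow(15, -1))), Mul(Rational(1, 6), Pow(158, -1), Add(-106, Mul(-19, 158)))) = Add(Mul(204, Mul(-11, Rational(1, 15))), Mul(Rational(1, 6), Rational(1, 158), Add(-106, -3002))) = Add(Mul(204, Rational(-11, 15)), Mul(Rational(1, 6), Rational(1, 158), -3108)) = Add(Rational(-748, 5), Rational(-259, 79)) = Rational(-60387, 395)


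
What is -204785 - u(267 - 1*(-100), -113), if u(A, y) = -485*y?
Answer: -259590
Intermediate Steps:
-204785 - u(267 - 1*(-100), -113) = -204785 - (-485)*(-113) = -204785 - 1*54805 = -204785 - 54805 = -259590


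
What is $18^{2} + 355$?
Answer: $679$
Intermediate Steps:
$18^{2} + 355 = 324 + 355 = 679$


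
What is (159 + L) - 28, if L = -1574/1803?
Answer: 234619/1803 ≈ 130.13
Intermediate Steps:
L = -1574/1803 (L = -1574*1/1803 = -1574/1803 ≈ -0.87299)
(159 + L) - 28 = (159 - 1574/1803) - 28 = 285103/1803 - 28 = 234619/1803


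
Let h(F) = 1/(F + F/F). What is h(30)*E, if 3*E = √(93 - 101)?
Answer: 2*I*√2/93 ≈ 0.030413*I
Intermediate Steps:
h(F) = 1/(1 + F) (h(F) = 1/(F + 1) = 1/(1 + F))
E = 2*I*√2/3 (E = √(93 - 101)/3 = √(-8)/3 = (2*I*√2)/3 = 2*I*√2/3 ≈ 0.94281*I)
h(30)*E = (2*I*√2/3)/(1 + 30) = (2*I*√2/3)/31 = 2*I*√2/93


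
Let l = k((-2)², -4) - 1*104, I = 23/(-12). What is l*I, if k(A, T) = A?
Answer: 575/3 ≈ 191.67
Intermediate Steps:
I = -23/12 (I = 23*(-1/12) = -23/12 ≈ -1.9167)
l = -100 (l = (-2)² - 1*104 = 4 - 104 = -100)
l*I = -100*(-23/12) = 575/3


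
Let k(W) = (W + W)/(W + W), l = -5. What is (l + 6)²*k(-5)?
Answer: 1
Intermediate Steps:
k(W) = 1 (k(W) = (2*W)/((2*W)) = (2*W)*(1/(2*W)) = 1)
(l + 6)²*k(-5) = (-5 + 6)²*1 = 1²*1 = 1*1 = 1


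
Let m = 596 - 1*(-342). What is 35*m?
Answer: 32830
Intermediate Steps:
m = 938 (m = 596 + 342 = 938)
35*m = 35*938 = 32830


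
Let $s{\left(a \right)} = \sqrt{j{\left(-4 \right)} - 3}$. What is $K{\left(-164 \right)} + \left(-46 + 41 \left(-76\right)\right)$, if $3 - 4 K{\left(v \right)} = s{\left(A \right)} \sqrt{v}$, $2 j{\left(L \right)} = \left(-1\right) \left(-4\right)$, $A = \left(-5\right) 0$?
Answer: $- \frac{12645}{4} + \frac{\sqrt{41}}{2} \approx -3158.0$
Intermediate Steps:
$A = 0$
$j{\left(L \right)} = 2$ ($j{\left(L \right)} = \frac{\left(-1\right) \left(-4\right)}{2} = \frac{1}{2} \cdot 4 = 2$)
$s{\left(a \right)} = i$ ($s{\left(a \right)} = \sqrt{2 - 3} = \sqrt{-1} = i$)
$K{\left(v \right)} = \frac{3}{4} - \frac{i \sqrt{v}}{4}$
$K{\left(-164 \right)} + \left(-46 + 41 \left(-76\right)\right) = \left(\frac{3}{4} - \frac{i \sqrt{-164}}{4}\right) + \left(-46 + 41 \left(-76\right)\right) = \left(\frac{3}{4} - \frac{i 2 i \sqrt{41}}{4}\right) - 3162 = \left(\frac{3}{4} + \frac{\sqrt{41}}{2}\right) - 3162 = - \frac{12645}{4} + \frac{\sqrt{41}}{2}$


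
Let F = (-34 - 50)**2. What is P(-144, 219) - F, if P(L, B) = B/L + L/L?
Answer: -338713/48 ≈ -7056.5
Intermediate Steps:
P(L, B) = 1 + B/L (P(L, B) = B/L + 1 = 1 + B/L)
F = 7056 (F = (-84)**2 = 7056)
P(-144, 219) - F = (219 - 144)/(-144) - 1*7056 = -1/144*75 - 7056 = -25/48 - 7056 = -338713/48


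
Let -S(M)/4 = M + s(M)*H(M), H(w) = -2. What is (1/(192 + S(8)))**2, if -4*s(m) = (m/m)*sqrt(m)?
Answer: 1/(16*(40 - sqrt(2))**2) ≈ 4.1978e-5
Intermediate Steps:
s(m) = -sqrt(m)/4 (s(m) = -m/m*sqrt(m)/4 = -sqrt(m)/4)
S(M) = -4*M - 2*sqrt(M) (S(M) = -4*(M - sqrt(M)/4*(-2)) = -4*(M + sqrt(M)/2) = -4*M - 2*sqrt(M))
(1/(192 + S(8)))**2 = (1/(192 + (-4*8 - 4*sqrt(2))))**2 = (1/(192 + (-32 - 4*sqrt(2))))**2 = (1/(160 - 4*sqrt(2)))**2 = (160 - 4*sqrt(2))**(-2)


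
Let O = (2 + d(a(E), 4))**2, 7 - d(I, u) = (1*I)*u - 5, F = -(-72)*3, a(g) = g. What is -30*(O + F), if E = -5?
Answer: -41160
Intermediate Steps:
F = 216 (F = -24*(-9) = 216)
d(I, u) = 12 - I*u (d(I, u) = 7 - ((1*I)*u - 5) = 7 - (I*u - 5) = 7 - (-5 + I*u) = 7 + (5 - I*u) = 12 - I*u)
O = 1156 (O = (2 + (12 - 1*(-5)*4))**2 = (2 + (12 + 20))**2 = (2 + 32)**2 = 34**2 = 1156)
-30*(O + F) = -30*(1156 + 216) = -30*1372 = -41160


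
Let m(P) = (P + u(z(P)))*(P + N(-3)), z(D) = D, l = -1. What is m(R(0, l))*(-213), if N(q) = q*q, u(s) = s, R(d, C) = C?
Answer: 3408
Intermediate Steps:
N(q) = q²
m(P) = 2*P*(9 + P) (m(P) = (P + P)*(P + (-3)²) = (2*P)*(P + 9) = (2*P)*(9 + P) = 2*P*(9 + P))
m(R(0, l))*(-213) = (2*(-1)*(9 - 1))*(-213) = (2*(-1)*8)*(-213) = -16*(-213) = 3408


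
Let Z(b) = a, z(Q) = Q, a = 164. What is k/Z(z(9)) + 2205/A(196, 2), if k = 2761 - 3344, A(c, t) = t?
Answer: 180227/164 ≈ 1098.9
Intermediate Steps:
Z(b) = 164
k = -583
k/Z(z(9)) + 2205/A(196, 2) = -583/164 + 2205/2 = 180227/164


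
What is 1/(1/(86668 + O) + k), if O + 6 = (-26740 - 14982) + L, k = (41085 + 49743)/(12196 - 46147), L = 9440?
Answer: -615418460/1646397563 ≈ -0.37380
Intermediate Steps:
k = -30276/11317 (k = 90828/(-33951) = 90828*(-1/33951) = -30276/11317 ≈ -2.6753)
O = -32288 (O = -6 + ((-26740 - 14982) + 9440) = -6 + (-41722 + 9440) = -6 - 32282 = -32288)
1/(1/(86668 + O) + k) = 1/(1/(86668 - 32288) - 30276/11317) = 1/(1/54380 - 30276/11317) = 1/(-1646397563/615418460) = -615418460/1646397563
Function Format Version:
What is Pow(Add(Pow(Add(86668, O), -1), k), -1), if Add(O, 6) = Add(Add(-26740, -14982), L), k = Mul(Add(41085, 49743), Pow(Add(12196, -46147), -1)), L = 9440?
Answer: Rational(-615418460, 1646397563) ≈ -0.37380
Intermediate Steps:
k = Rational(-30276, 11317) (k = Mul(90828, Pow(-33951, -1)) = Mul(90828, Rational(-1, 33951)) = Rational(-30276, 11317) ≈ -2.6753)
O = -32288 (O = Add(-6, Add(Add(-26740, -14982), 9440)) = Add(-6, Add(-41722, 9440)) = Add(-6, -32282) = -32288)
Pow(Add(Pow(Add(86668, O), -1), k), -1) = Pow(Add(Pow(Add(86668, -32288), -1), Rational(-30276, 11317)), -1) = Pow(Add(Pow(54380, -1), Rational(-30276, 11317)), -1) = Pow(Add(Rational(1, 54380), Rational(-30276, 11317)), -1) = Pow(Rational(-1646397563, 615418460), -1) = Rational(-615418460, 1646397563)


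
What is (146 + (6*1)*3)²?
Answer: 26896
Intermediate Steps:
(146 + (6*1)*3)² = (146 + 6*3)² = (146 + 18)² = 164² = 26896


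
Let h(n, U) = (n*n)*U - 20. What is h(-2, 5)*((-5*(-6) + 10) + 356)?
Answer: 0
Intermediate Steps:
h(n, U) = -20 + U*n² (h(n, U) = n²*U - 20 = U*n² - 20 = -20 + U*n²)
h(-2, 5)*((-5*(-6) + 10) + 356) = (-20 + 5*(-2)²)*((-5*(-6) + 10) + 356) = (-20 + 5*4)*((30 + 10) + 356) = (-20 + 20)*(40 + 356) = 0*396 = 0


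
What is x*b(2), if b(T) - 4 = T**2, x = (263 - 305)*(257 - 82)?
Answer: -58800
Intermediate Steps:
x = -7350 (x = -42*175 = -7350)
b(T) = 4 + T**2
x*b(2) = -7350*(4 + 2**2) = -7350*(4 + 4) = -7350*8 = -58800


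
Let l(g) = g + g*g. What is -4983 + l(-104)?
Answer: 5729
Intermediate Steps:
l(g) = g + g²
-4983 + l(-104) = -4983 - 104*(1 - 104) = -4983 - 104*(-103) = -4983 + 10712 = 5729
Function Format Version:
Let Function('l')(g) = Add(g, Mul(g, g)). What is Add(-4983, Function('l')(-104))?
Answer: 5729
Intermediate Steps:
Function('l')(g) = Add(g, Pow(g, 2))
Add(-4983, Function('l')(-104)) = Add(-4983, Mul(-104, Add(1, -104))) = Add(-4983, Mul(-104, -103)) = Add(-4983, 10712) = 5729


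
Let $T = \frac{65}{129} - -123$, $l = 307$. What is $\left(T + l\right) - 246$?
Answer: $\frac{23801}{129} \approx 184.5$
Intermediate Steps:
$T = \frac{15932}{129}$ ($T = 65 \cdot \frac{1}{129} + 123 = \frac{65}{129} + 123 = \frac{15932}{129} \approx 123.5$)
$\left(T + l\right) - 246 = \left(\frac{15932}{129} + 307\right) - 246 = \frac{55535}{129} - 246 = \frac{23801}{129}$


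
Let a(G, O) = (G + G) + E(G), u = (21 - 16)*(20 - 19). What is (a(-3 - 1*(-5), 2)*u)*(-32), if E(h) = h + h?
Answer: -1280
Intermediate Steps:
E(h) = 2*h
u = 5 (u = 5*1 = 5)
a(G, O) = 4*G (a(G, O) = (G + G) + 2*G = 2*G + 2*G = 4*G)
(a(-3 - 1*(-5), 2)*u)*(-32) = ((4*(-3 - 1*(-5)))*5)*(-32) = ((4*(-3 + 5))*5)*(-32) = ((4*2)*5)*(-32) = (8*5)*(-32) = 40*(-32) = -1280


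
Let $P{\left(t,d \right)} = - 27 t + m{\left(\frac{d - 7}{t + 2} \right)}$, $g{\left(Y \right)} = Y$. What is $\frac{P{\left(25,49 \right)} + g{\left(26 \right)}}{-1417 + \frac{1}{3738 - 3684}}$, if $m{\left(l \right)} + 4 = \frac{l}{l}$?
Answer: $\frac{35208}{76517} \approx 0.46013$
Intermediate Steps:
$m{\left(l \right)} = -3$ ($m{\left(l \right)} = -4 + \frac{l}{l} = -4 + 1 = -3$)
$P{\left(t,d \right)} = -3 - 27 t$ ($P{\left(t,d \right)} = - 27 t - 3 = -3 - 27 t$)
$\frac{P{\left(25,49 \right)} + g{\left(26 \right)}}{-1417 + \frac{1}{3738 - 3684}} = \frac{\left(-3 - 675\right) + 26}{-1417 + \frac{1}{3738 - 3684}} = \frac{\left(-3 - 675\right) + 26}{-1417 + \frac{1}{54}} = \frac{-678 + 26}{-1417 + \frac{1}{54}} = - \frac{652}{- \frac{76517}{54}} = \left(-652\right) \left(- \frac{54}{76517}\right) = \frac{35208}{76517}$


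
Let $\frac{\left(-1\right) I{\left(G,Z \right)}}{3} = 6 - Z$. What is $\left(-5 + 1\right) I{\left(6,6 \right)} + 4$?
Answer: $4$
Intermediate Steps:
$I{\left(G,Z \right)} = -18 + 3 Z$ ($I{\left(G,Z \right)} = - 3 \left(6 - Z\right) = -18 + 3 Z$)
$\left(-5 + 1\right) I{\left(6,6 \right)} + 4 = \left(-5 + 1\right) \left(-18 + 3 \cdot 6\right) + 4 = - 4 \left(-18 + 18\right) + 4 = \left(-4\right) 0 + 4 = 0 + 4 = 4$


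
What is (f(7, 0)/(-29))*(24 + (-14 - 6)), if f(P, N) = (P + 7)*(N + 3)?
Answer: -168/29 ≈ -5.7931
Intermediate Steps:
f(P, N) = (3 + N)*(7 + P) (f(P, N) = (7 + P)*(3 + N) = (3 + N)*(7 + P))
(f(7, 0)/(-29))*(24 + (-14 - 6)) = ((21 + 3*7 + 7*0 + 0*7)/(-29))*(24 + (-14 - 6)) = ((21 + 21 + 0 + 0)*(-1/29))*(24 - 20) = (42*(-1/29))*4 = -42/29*4 = -168/29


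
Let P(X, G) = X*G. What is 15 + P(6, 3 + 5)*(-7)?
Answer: -321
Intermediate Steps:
P(X, G) = G*X
15 + P(6, 3 + 5)*(-7) = 15 + ((3 + 5)*6)*(-7) = 15 + (8*6)*(-7) = 15 + 48*(-7) = 15 - 336 = -321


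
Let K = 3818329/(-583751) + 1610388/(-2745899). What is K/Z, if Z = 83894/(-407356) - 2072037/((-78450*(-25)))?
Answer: 29255095428817926044375/5181719521845507499369 ≈ 5.6458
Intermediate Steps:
K = -878831645243/123301637473 (K = 3818329*(-1/583751) + 1610388*(-1/2745899) = -3818329/583751 - 123876/211223 = -878831645243/123301637473 ≈ -7.1275)
Z = -42024742153/33288623125 (Z = 83894*(-1/407356) - 2072037/1961250 = -41947/203678 - 2072037*1/1961250 = -41947/203678 - 690679/653750 = -42024742153/33288623125 ≈ -1.2624)
K/Z = -878831645243/(123301637473*(-42024742153/33288623125)) = -878831645243/123301637473*(-33288623125/42024742153) = 29255095428817926044375/5181719521845507499369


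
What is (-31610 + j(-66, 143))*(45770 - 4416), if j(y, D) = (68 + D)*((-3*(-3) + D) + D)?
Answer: 1266879790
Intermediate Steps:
j(y, D) = (9 + 2*D)*(68 + D) (j(y, D) = (68 + D)*((9 + D) + D) = (68 + D)*(9 + 2*D) = (9 + 2*D)*(68 + D))
(-31610 + j(-66, 143))*(45770 - 4416) = (-31610 + (612 + 2*143**2 + 145*143))*(45770 - 4416) = (-31610 + (612 + 2*20449 + 20735))*41354 = (-31610 + (612 + 40898 + 20735))*41354 = (-31610 + 62245)*41354 = 30635*41354 = 1266879790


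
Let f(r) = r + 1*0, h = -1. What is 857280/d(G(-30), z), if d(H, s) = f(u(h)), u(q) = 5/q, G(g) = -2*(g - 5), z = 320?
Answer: -171456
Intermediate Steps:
G(g) = 10 - 2*g (G(g) = -2*(-5 + g) = 10 - 2*g)
f(r) = r (f(r) = r + 0 = r)
d(H, s) = -5 (d(H, s) = 5/(-1) = 5*(-1) = -5)
857280/d(G(-30), z) = 857280/(-5) = 857280*(-⅕) = -171456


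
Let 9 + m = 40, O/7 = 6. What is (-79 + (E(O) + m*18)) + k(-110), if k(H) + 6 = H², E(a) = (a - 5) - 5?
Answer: 12605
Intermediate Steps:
O = 42 (O = 7*6 = 42)
m = 31 (m = -9 + 40 = 31)
E(a) = -10 + a (E(a) = (-5 + a) - 5 = -10 + a)
k(H) = -6 + H²
(-79 + (E(O) + m*18)) + k(-110) = (-79 + ((-10 + 42) + 31*18)) + (-6 + (-110)²) = (-79 + (32 + 558)) + (-6 + 12100) = (-79 + 590) + 12094 = 511 + 12094 = 12605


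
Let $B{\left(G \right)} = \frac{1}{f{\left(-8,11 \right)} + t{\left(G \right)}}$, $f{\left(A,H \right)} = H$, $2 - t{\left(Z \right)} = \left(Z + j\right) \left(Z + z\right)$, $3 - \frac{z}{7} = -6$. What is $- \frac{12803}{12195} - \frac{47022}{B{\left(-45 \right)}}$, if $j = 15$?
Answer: $- \frac{317108622173}{12195} \approx -2.6003 \cdot 10^{7}$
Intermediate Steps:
$z = 63$ ($z = 21 - -42 = 21 + 42 = 63$)
$t{\left(Z \right)} = 2 - \left(15 + Z\right) \left(63 + Z\right)$ ($t{\left(Z \right)} = 2 - \left(Z + 15\right) \left(Z + 63\right) = 2 - \left(15 + Z\right) \left(63 + Z\right)$)
$B{\left(G \right)} = \frac{1}{-932 - G^{2} - 78 G}$ ($B{\left(G \right)} = \frac{1}{11 - \left(943 + G^{2} + 78 G\right)} = \frac{1}{-932 - G^{2} - 78 G}$)
$- \frac{12803}{12195} - \frac{47022}{B{\left(-45 \right)}} = - \frac{12803}{12195} - \frac{47022}{\left(-1\right) \frac{1}{932 + \left(-45\right)^{2} + 78 \left(-45\right)}} = \left(-12803\right) \frac{1}{12195} - \frac{47022}{\left(-1\right) \frac{1}{932 + 2025 - 3510}} = - \frac{12803}{12195} - \frac{47022}{\left(-1\right) \frac{1}{-553}} = - \frac{12803}{12195} - \frac{47022}{\left(-1\right) \left(- \frac{1}{553}\right)} = - \frac{12803}{12195} - 47022 \frac{1}{\frac{1}{553}} = - \frac{12803}{12195} - 26003166 = - \frac{317108622173}{12195}$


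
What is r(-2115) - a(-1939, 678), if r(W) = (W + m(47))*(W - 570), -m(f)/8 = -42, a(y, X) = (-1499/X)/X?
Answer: 2195733491159/459684 ≈ 4.7766e+6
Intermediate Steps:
a(y, X) = -1499/X**2
m(f) = 336 (m(f) = -8*(-42) = 336)
r(W) = (-570 + W)*(336 + W) (r(W) = (W + 336)*(W - 570) = (336 + W)*(-570 + W) = (-570 + W)*(336 + W))
r(-2115) - a(-1939, 678) = (-191520 + (-2115)**2 - 234*(-2115)) - (-1499)/678**2 = (-191520 + 4473225 + 494910) - (-1499)/459684 = 4776615 - 1*(-1499/459684) = 4776615 + 1499/459684 = 2195733491159/459684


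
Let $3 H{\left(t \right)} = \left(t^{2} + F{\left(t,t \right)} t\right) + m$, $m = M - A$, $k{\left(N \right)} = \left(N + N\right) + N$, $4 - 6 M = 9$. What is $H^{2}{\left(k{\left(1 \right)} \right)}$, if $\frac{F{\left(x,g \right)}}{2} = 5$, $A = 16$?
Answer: $\frac{17689}{324} \approx 54.596$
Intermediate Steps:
$F{\left(x,g \right)} = 10$ ($F{\left(x,g \right)} = 2 \cdot 5 = 10$)
$M = - \frac{5}{6}$ ($M = \frac{2}{3} - \frac{3}{2} = - \frac{5}{6} \approx -0.83333$)
$k{\left(N \right)} = 3 N$ ($k{\left(N \right)} = 2 N + N = 3 N$)
$m = - \frac{101}{6}$ ($m = - \frac{5}{6} - 16 = - \frac{101}{6} \approx -16.833$)
$H{\left(t \right)} = - \frac{101}{18} + \frac{t^{2}}{3} + \frac{10 t}{3}$ ($H{\left(t \right)} = \frac{\left(t^{2} + 10 t\right) - \frac{101}{6}}{3} = \frac{- \frac{101}{6} + t^{2} + 10 t}{3} = - \frac{101}{18} + \frac{t^{2}}{3} + \frac{10 t}{3}$)
$H^{2}{\left(k{\left(1 \right)} \right)} = \left(- \frac{101}{18} + \frac{\left(3 \cdot 1\right)^{2}}{3} + \frac{10 \cdot 3 \cdot 1}{3}\right)^{2} = \left(- \frac{101}{18} + \frac{3^{2}}{3} + \frac{10}{3} \cdot 3\right)^{2} = \left(- \frac{101}{18} + \frac{1}{3} \cdot 9 + 10\right)^{2} = \left(- \frac{101}{18} + 3 + 10\right)^{2} = \left(\frac{133}{18}\right)^{2} = \frac{17689}{324}$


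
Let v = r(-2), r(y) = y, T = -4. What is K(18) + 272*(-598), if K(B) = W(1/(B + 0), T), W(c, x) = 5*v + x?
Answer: -162670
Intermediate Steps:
v = -2
W(c, x) = -10 + x (W(c, x) = 5*(-2) + x = -10 + x)
K(B) = -14 (K(B) = -10 - 4 = -14)
K(18) + 272*(-598) = -14 + 272*(-598) = -14 - 162656 = -162670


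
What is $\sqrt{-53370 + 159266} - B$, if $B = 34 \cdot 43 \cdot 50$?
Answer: $-73100 + 2 \sqrt{26474} \approx -72775.0$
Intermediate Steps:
$B = 73100$ ($B = 1462 \cdot 50 = 73100$)
$\sqrt{-53370 + 159266} - B = \sqrt{-53370 + 159266} - 73100 = \sqrt{105896} - 73100 = 2 \sqrt{26474} - 73100 = -73100 + 2 \sqrt{26474}$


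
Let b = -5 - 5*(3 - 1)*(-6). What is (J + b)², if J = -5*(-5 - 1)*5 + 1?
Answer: 42436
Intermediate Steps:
b = 55 (b = -5 - 5*2*(-6) = -5 - 10*(-6) = -5 + 60 = 55)
J = 151 (J = -5*(-6)*5 + 1 = 30*5 + 1 = 150 + 1 = 151)
(J + b)² = (151 + 55)² = 206² = 42436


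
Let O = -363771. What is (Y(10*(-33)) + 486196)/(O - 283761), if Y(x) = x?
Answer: -242933/323766 ≈ -0.75033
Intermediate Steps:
(Y(10*(-33)) + 486196)/(O - 283761) = (10*(-33) + 486196)/(-363771 - 283761) = (-330 + 486196)/(-647532) = 485866*(-1/647532) = -242933/323766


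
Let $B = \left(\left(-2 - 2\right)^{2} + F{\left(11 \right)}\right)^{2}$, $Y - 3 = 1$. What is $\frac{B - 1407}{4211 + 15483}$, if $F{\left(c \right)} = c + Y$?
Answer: $- \frac{223}{9847} \approx -0.022646$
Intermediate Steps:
$Y = 4$ ($Y = 3 + 1 = 4$)
$F{\left(c \right)} = 4 + c$ ($F{\left(c \right)} = c + 4 = 4 + c$)
$B = 961$ ($B = \left(\left(-2 - 2\right)^{2} + \left(4 + 11\right)\right)^{2} = \left(\left(-4\right)^{2} + 15\right)^{2} = \left(16 + 15\right)^{2} = 31^{2} = 961$)
$\frac{B - 1407}{4211 + 15483} = \frac{961 - 1407}{4211 + 15483} = - \frac{446}{19694} = \left(-446\right) \frac{1}{19694} = - \frac{223}{9847}$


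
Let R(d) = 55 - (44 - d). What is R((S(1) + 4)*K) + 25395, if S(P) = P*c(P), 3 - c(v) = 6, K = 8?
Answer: 25414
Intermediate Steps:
c(v) = -3 (c(v) = 3 - 1*6 = 3 - 6 = -3)
S(P) = -3*P (S(P) = P*(-3) = -3*P)
R(d) = 11 + d (R(d) = 55 + (-44 + d) = 11 + d)
R((S(1) + 4)*K) + 25395 = (11 + (-3*1 + 4)*8) + 25395 = (11 + (-3 + 4)*8) + 25395 = (11 + 1*8) + 25395 = (11 + 8) + 25395 = 19 + 25395 = 25414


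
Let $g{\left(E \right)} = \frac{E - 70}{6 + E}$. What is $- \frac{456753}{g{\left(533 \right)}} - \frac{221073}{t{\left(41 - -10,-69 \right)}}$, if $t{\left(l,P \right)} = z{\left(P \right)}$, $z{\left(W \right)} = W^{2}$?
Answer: $- \frac{390737437862}{734781} \approx -5.3177 \cdot 10^{5}$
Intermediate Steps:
$g{\left(E \right)} = \frac{-70 + E}{6 + E}$
$t{\left(l,P \right)} = P^{2}$
$- \frac{456753}{g{\left(533 \right)}} - \frac{221073}{t{\left(41 - -10,-69 \right)}} = - \frac{456753}{\frac{1}{6 + 533} \left(-70 + 533\right)} - \frac{221073}{\left(-69\right)^{2}} = - \frac{456753}{\frac{1}{539} \cdot 463} - \frac{221073}{4761} = - \frac{456753}{\frac{1}{539} \cdot 463} - \frac{73691}{1587} = - \frac{456753}{\frac{463}{539}} - \frac{73691}{1587} = \left(-456753\right) \frac{539}{463} - \frac{73691}{1587} = - \frac{246189867}{463} - \frac{73691}{1587} = - \frac{390737437862}{734781}$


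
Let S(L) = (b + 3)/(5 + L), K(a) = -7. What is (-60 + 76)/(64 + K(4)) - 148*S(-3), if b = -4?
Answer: 4234/57 ≈ 74.281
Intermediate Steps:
S(L) = -1/(5 + L) (S(L) = (-4 + 3)/(5 + L) = -1/(5 + L))
(-60 + 76)/(64 + K(4)) - 148*S(-3) = (-60 + 76)/(64 - 7) - (-148)/(5 - 3) = 16/57 - (-148)/2 = 16*(1/57) - (-148)/2 = 16/57 - 148*(-½) = 16/57 + 74 = 4234/57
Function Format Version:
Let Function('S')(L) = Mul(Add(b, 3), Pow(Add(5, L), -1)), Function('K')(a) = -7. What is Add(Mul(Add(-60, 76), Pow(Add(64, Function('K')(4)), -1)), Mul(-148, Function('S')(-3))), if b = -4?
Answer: Rational(4234, 57) ≈ 74.281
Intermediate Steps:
Function('S')(L) = Mul(-1, Pow(Add(5, L), -1)) (Function('S')(L) = Mul(Add(-4, 3), Pow(Add(5, L), -1)) = Mul(-1, Pow(Add(5, L), -1)))
Add(Mul(Add(-60, 76), Pow(Add(64, Function('K')(4)), -1)), Mul(-148, Function('S')(-3))) = Add(Mul(Add(-60, 76), Pow(Add(64, -7), -1)), Mul(-148, Mul(-1, Pow(Add(5, -3), -1)))) = Add(Mul(16, Pow(57, -1)), Mul(-148, Mul(-1, Pow(2, -1)))) = Add(Mul(16, Rational(1, 57)), Mul(-148, Mul(-1, Rational(1, 2)))) = Add(Rational(16, 57), Mul(-148, Rational(-1, 2))) = Add(Rational(16, 57), 74) = Rational(4234, 57)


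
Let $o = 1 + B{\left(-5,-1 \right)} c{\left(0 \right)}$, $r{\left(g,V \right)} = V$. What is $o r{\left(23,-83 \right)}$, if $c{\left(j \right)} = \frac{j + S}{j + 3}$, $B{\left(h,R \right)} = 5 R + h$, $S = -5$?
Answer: $- \frac{4399}{3} \approx -1466.3$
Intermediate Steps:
$B{\left(h,R \right)} = h + 5 R$
$c{\left(j \right)} = \frac{-5 + j}{3 + j}$ ($c{\left(j \right)} = \frac{j - 5}{j + 3} = \frac{-5 + j}{3 + j}$)
$o = \frac{53}{3}$ ($o = 1 + \left(-5 + 5 \left(-1\right)\right) \frac{-5 + 0}{3 + 0} = 1 + \left(-5 - 5\right) \frac{1}{3} \left(-5\right) = 1 - 10 \cdot \frac{1}{3} \left(-5\right) = 1 - - \frac{50}{3} = 1 + \frac{50}{3} = \frac{53}{3} \approx 17.667$)
$o r{\left(23,-83 \right)} = \frac{53}{3} \left(-83\right) = - \frac{4399}{3}$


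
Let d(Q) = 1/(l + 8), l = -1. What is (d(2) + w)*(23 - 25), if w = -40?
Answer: 558/7 ≈ 79.714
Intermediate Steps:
d(Q) = 1/7 (d(Q) = 1/(-1 + 8) = 1/7)
(d(2) + w)*(23 - 25) = (1/7 - 40)*(23 - 25) = -279/7*(-2) = 558/7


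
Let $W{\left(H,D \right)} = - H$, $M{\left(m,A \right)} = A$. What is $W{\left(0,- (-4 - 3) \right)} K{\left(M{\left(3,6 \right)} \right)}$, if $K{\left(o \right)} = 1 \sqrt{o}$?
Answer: $0$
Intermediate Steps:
$K{\left(o \right)} = \sqrt{o}$
$W{\left(0,- (-4 - 3) \right)} K{\left(M{\left(3,6 \right)} \right)} = \left(-1\right) 0 \sqrt{6} = 0 \sqrt{6} = 0$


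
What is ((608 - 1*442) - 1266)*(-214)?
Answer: 235400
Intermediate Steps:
((608 - 1*442) - 1266)*(-214) = ((608 - 442) - 1266)*(-214) = (166 - 1266)*(-214) = -1100*(-214) = 235400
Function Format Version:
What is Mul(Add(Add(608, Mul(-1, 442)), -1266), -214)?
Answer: 235400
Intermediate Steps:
Mul(Add(Add(608, Mul(-1, 442)), -1266), -214) = Mul(Add(Add(608, -442), -1266), -214) = Mul(Add(166, -1266), -214) = Mul(-1100, -214) = 235400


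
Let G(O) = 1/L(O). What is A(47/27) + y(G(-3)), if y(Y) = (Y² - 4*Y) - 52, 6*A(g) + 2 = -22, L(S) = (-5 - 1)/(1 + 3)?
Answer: -476/9 ≈ -52.889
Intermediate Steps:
L(S) = -3/2 (L(S) = -6/4 = -6*¼ = -3/2)
G(O) = -⅔ (G(O) = 1/(-3/2) = -⅔)
A(g) = -4 (A(g) = -⅓ + (⅙)*(-22) = -⅓ - 11/3 = -4)
y(Y) = -52 + Y² - 4*Y
A(47/27) + y(G(-3)) = -4 + (-52 + (-⅔)² - 4*(-⅔)) = -4 + (-52 + 4/9 + 8/3) = -4 - 440/9 = -476/9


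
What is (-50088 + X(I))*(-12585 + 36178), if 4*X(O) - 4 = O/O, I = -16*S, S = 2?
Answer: -4726786771/4 ≈ -1.1817e+9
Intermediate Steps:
I = -32 (I = -16*2 = -32)
X(O) = 5/4 (X(O) = 1 + (O/O)/4 = 1 + (¼)*1 = 1 + ¼ = 5/4)
(-50088 + X(I))*(-12585 + 36178) = (-50088 + 5/4)*(-12585 + 36178) = -200347/4*23593 = -4726786771/4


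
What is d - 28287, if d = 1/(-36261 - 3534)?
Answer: -1125681166/39795 ≈ -28287.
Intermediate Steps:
d = -1/39795 (d = 1/(-39795) = -1/39795 ≈ -2.5129e-5)
d - 28287 = -1/39795 - 28287 = -1125681166/39795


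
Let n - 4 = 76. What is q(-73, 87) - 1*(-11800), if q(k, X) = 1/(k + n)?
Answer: 82601/7 ≈ 11800.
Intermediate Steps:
n = 80 (n = 4 + 76 = 80)
q(k, X) = 1/(80 + k) (q(k, X) = 1/(k + 80) = 1/(80 + k))
q(-73, 87) - 1*(-11800) = 1/(80 - 73) - 1*(-11800) = 1/7 + 11800 = ⅐ + 11800 = 82601/7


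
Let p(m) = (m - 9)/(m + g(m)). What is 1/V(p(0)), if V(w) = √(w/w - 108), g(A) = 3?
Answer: -I*√107/107 ≈ -0.096674*I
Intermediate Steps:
p(m) = (-9 + m)/(3 + m) (p(m) = (m - 9)/(m + 3) = (-9 + m)/(3 + m))
V(w) = I*√107 (V(w) = √(1 - 108) = √(-107) = I*√107)
1/V(p(0)) = 1/(I*√107) = -I*√107/107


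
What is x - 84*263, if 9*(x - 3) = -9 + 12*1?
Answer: -66266/3 ≈ -22089.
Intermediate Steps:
x = 10/3 (x = 3 + (-9 + 12*1)/9 = 3 + (-9 + 12)/9 = 3 + (1/9)*3 = 3 + 1/3 = 10/3 ≈ 3.3333)
x - 84*263 = 10/3 - 84*263 = 10/3 - 22092 = -66266/3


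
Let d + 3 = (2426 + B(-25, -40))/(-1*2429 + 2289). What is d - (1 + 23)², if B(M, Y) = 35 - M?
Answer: -41773/70 ≈ -596.76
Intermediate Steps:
d = -1453/70 (d = -3 + (2426 + (35 - 1*(-25)))/(-1*2429 + 2289) = -3 + (2426 + (35 + 25))/(-2429 + 2289) = -3 + (2426 + 60)/(-140) = -3 + 2486*(-1/140) = -3 - 1243/70 = -1453/70 ≈ -20.757)
d - (1 + 23)² = -1453/70 - (1 + 23)² = -1453/70 - 1*24² = -1453/70 - 1*576 = -1453/70 - 576 = -41773/70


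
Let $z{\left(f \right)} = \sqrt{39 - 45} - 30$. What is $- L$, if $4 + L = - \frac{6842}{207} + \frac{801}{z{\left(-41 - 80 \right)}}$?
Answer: $\frac{1987205}{31257} + \frac{267 i \sqrt{6}}{302} \approx 63.576 + 2.1656 i$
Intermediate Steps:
$z{\left(f \right)} = -30 + i \sqrt{6}$ ($z{\left(f \right)} = \sqrt{-6} - 30 = i \sqrt{6} - 30 = -30 + i \sqrt{6}$)
$L = - \frac{7670}{207} + \frac{801}{-30 + i \sqrt{6}}$ ($L = -4 + \left(- \frac{6842}{207} + \frac{801}{-30 + i \sqrt{6}}\right) = -4 + \left(\left(-6842\right) \frac{1}{207} + \frac{801}{-30 + i \sqrt{6}}\right) = -4 - \left(\frac{6842}{207} - \frac{801}{-30 + i \sqrt{6}}\right) = - \frac{7670}{207} + \frac{801}{-30 + i \sqrt{6}} \approx -63.576 - 2.1656 i$)
$- L = - (- \frac{1987205}{31257} - \frac{267 i \sqrt{6}}{302}) = \frac{1987205}{31257} + \frac{267 i \sqrt{6}}{302}$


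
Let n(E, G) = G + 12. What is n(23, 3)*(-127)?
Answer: -1905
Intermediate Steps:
n(E, G) = 12 + G
n(23, 3)*(-127) = (12 + 3)*(-127) = 15*(-127) = -1905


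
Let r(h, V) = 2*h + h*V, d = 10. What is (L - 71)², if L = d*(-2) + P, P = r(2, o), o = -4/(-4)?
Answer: 7225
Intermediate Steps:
o = 1 (o = -4*(-¼) = 1)
r(h, V) = 2*h + V*h
P = 6 (P = 2*(2 + 1) = 2*3 = 6)
L = -14 (L = 10*(-2) + 6 = -20 + 6 = -14)
(L - 71)² = (-14 - 71)² = (-85)² = 7225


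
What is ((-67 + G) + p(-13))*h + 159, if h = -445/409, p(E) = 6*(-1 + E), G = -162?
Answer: 204316/409 ≈ 499.55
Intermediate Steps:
p(E) = -6 + 6*E
h = -445/409 (h = -445*1/409 = -445/409 ≈ -1.0880)
((-67 + G) + p(-13))*h + 159 = ((-67 - 162) + (-6 + 6*(-13)))*(-445/409) + 159 = (-229 + (-6 - 78))*(-445/409) + 159 = (-229 - 84)*(-445/409) + 159 = -313*(-445/409) + 159 = 139285/409 + 159 = 204316/409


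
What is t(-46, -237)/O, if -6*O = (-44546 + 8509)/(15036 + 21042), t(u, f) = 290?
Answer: 62775720/36037 ≈ 1742.0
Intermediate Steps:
O = 36037/216468 (O = -(-44546 + 8509)/(6*(15036 + 21042)) = -(-36037)/(6*36078) = -1/6*(-36037/36078) = 36037/216468 ≈ 0.16648)
t(-46, -237)/O = 290/(36037/216468) = 290*(216468/36037) = 62775720/36037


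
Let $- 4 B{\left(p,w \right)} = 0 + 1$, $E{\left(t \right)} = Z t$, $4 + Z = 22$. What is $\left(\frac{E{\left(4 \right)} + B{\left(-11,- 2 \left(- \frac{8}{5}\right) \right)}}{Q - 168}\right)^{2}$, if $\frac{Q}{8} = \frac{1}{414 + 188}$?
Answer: $\frac{7462713769}{40907489536} \approx 0.18243$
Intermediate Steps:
$Z = 18$ ($Z = -4 + 22 = 18$)
$E{\left(t \right)} = 18 t$
$Q = \frac{4}{301}$ ($Q = \frac{8}{414 + 188} = \frac{8}{602} = 8 \cdot \frac{1}{602} = \frac{4}{301} \approx 0.013289$)
$B{\left(p,w \right)} = - \frac{1}{4}$ ($B{\left(p,w \right)} = - \frac{0 + 1}{4} = \left(- \frac{1}{4}\right) 1 = - \frac{1}{4}$)
$\left(\frac{E{\left(4 \right)} + B{\left(-11,- 2 \left(- \frac{8}{5}\right) \right)}}{Q - 168}\right)^{2} = \left(\frac{18 \cdot 4 - \frac{1}{4}}{\frac{4}{301} - 168}\right)^{2} = \left(\frac{72 - \frac{1}{4}}{- \frac{50564}{301}}\right)^{2} = \left(\frac{287}{4} \left(- \frac{301}{50564}\right)\right)^{2} = \left(- \frac{86387}{202256}\right)^{2} = \frac{7462713769}{40907489536}$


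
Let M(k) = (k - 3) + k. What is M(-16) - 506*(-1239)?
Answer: 626899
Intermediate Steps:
M(k) = -3 + 2*k (M(k) = (-3 + k) + k = -3 + 2*k)
M(-16) - 506*(-1239) = (-3 + 2*(-16)) - 506*(-1239) = (-3 - 32) + 626934 = -35 + 626934 = 626899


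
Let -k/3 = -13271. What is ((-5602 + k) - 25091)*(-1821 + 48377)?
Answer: 424590720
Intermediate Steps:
k = 39813 (k = -3*(-13271) = 39813)
((-5602 + k) - 25091)*(-1821 + 48377) = ((-5602 + 39813) - 25091)*(-1821 + 48377) = (34211 - 25091)*46556 = 9120*46556 = 424590720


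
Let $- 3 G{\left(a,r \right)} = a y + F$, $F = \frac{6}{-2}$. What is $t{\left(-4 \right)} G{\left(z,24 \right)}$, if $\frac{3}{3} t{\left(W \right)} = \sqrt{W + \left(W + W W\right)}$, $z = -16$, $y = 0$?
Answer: $2 \sqrt{2} \approx 2.8284$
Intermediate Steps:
$F = -3$ ($F = 6 \left(- \frac{1}{2}\right) = -3$)
$t{\left(W \right)} = \sqrt{W^{2} + 2 W}$ ($t{\left(W \right)} = \sqrt{W + \left(W + W W\right)} = \sqrt{W + \left(W + W^{2}\right)} = \sqrt{W^{2} + 2 W}$)
$G{\left(a,r \right)} = 1$ ($G{\left(a,r \right)} = - \frac{a 0 - 3}{3} = - \frac{0 - 3}{3} = \left(- \frac{1}{3}\right) \left(-3\right) = 1$)
$t{\left(-4 \right)} G{\left(z,24 \right)} = \sqrt{- 4 \left(2 - 4\right)} 1 = \sqrt{\left(-4\right) \left(-2\right)} 1 = \sqrt{8} \cdot 1 = 2 \sqrt{2} \cdot 1 = 2 \sqrt{2}$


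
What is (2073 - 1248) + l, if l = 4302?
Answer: 5127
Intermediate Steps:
(2073 - 1248) + l = (2073 - 1248) + 4302 = 825 + 4302 = 5127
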